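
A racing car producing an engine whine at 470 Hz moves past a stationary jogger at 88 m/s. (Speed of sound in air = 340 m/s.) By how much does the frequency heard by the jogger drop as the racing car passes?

261 Hz

Approaching: f₁ = f · v/(v − v_s) = 470 × 340/252 ≈ 634 Hz.
Receding: f₂ = f · v/(v + v_s) = 470 × 340/428 ≈ 373 Hz.
Drop: f₁ − f₂ = 2f·v·v_s/(v² − v_s²) = 2 × 470 × 340 × 88/(340² − 88²) ≈ 261 Hz.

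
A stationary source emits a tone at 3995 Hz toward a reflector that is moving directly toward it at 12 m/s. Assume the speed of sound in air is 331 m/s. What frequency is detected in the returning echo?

At the reflector (a moving observer), f₁ = f₀ · (v + u)/v = 3995 × 343/331 ≈ 4140 Hz.
On reflection it acts as a source moving toward the stationary detector: f₂ = f₁ · v/(v − u) = 4140 × 331/319 ≈ 4296 Hz.
Equivalently f₂ = f₀ · (v + u)/(v − u).

4296 Hz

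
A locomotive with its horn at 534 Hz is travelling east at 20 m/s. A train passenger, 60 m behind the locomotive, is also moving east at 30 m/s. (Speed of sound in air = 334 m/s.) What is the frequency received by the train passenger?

549 Hz

The train passenger is behind, so the locomotive is moving away from it while the train passenger is moving toward the locomotive.
General Doppler shift: f' = f · (v + v_o)/(v + v_s).
f' = 534 × (334 + 30)/(334 + 20) = 534 × 364/354 ≈ 549 Hz.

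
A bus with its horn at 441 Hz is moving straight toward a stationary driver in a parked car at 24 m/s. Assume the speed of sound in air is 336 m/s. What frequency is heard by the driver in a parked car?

475 Hz

Only the source moves, toward the listener, so f' = f · v/(v − v_s).
f' = 441 × 336/(336 − 24) = 441 × 336/312 ≈ 475 Hz.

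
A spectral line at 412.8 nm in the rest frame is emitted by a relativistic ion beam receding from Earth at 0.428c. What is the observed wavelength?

652.2 nm

Relativistic Doppler for wavelength: λ' = λ₀ · √((1 + β)/(1 − β)).
λ' = 412.8 × √(1.4280/0.5720) = 412.8 × 1.58003 ≈ 652.2 nm.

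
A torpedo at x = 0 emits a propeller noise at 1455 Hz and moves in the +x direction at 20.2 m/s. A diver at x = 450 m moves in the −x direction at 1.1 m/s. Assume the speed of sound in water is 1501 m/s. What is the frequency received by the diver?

The observer lies on the +x side, so the source is heading toward the observer and the observer is heading toward the source.
With source approaching and observer approaching, f' = f · (v + v_o)/(v − v_s).
f' = 1455 × (1501 + 1.1)/(1501 − 20.2) = 1455 × 1502.1/1480.8 ≈ 1476 Hz.

1476 Hz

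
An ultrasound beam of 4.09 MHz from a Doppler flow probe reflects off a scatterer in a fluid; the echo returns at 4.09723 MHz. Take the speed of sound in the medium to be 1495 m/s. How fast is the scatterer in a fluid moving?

Double Doppler shift off a moving reflector: f₂ = f₀ · (v + u)/(v − u) (u > 0 toward emitter).
Rearranging, u = v · (f₂ − f₀)/(f₂ + f₀) = 1495 × 0.00723/8.18723 ≈ 1.32 m/s.
So the scatterer in a fluid is moving at 1.32 m/s toward the emitter.

1.32 m/s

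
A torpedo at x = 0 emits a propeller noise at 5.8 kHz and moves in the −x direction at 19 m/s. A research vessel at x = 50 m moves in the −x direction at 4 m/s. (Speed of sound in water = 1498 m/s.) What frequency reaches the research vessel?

The observer lies on the +x side, so the source is heading away from the observer and the observer is heading toward the source.
With source receding and observer approaching, f' = f · (v + v_o)/(v + v_s).
f' = 5.8 × (1498 + 4)/(1498 + 19) = 5.8 × 1502/1517 ≈ 5.74 kHz.

5.74 kHz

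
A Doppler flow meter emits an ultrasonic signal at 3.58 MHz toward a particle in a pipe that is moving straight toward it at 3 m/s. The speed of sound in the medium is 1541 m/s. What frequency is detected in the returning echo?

At the particle in a pipe (a moving observer), f₁ = f₀ · (v + u)/v = 3.58 × 1544/1541 ≈ 3.587 MHz.
The reflection then acts as a moving source: f₂ = f₁ · v/(v − u) ≈ 3.594 MHz.

3.594 MHz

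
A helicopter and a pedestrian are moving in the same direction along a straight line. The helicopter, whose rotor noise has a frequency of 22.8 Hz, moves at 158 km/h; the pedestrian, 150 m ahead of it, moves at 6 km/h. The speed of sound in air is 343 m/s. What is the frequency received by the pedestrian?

26.0 Hz

158 km/h = 43.89 m/s; 6 km/h = 1.667 m/s.
The pedestrian is ahead, so the helicopter is moving toward it while the pedestrian is moving away from the helicopter.
With source approaching and observer receding, f' = f · (v − v_o)/(v − v_s).
f' = 22.8 × (343 − 1.667)/(343 − 43.89) = 22.8 × 341.33/299.11 ≈ 26.0 Hz.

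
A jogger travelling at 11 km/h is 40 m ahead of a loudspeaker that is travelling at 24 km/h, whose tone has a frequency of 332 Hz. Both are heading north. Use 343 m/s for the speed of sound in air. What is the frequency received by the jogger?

336 Hz

24 km/h = 6.667 m/s; 11 km/h = 3.056 m/s.
The jogger is ahead, so the loudspeaker is moving toward it while the jogger is moving away from the loudspeaker.
With source approaching and observer receding, f' = f · (v − v_o)/(v − v_s).
f' = 332 × (343 − 3.056)/(343 − 6.667) = 332 × 339.94/336.33 ≈ 336 Hz.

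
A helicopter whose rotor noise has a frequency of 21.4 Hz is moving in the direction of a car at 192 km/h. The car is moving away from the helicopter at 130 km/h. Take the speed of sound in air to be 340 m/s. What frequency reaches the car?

192 km/h = 53.33 m/s; 130 km/h = 36.11 m/s.
With source approaching and observer receding, f' = f · (v − v_o)/(v − v_s).
f' = 21.4 × (340 − 36.11)/(340 − 53.33) = 21.4 × 303.89/286.67 ≈ 22.7 Hz.

22.7 Hz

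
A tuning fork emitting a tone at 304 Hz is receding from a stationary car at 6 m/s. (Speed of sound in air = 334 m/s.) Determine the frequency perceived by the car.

299 Hz

With the source moving away from a stationary observer, f' = f · v/(v + v_s).
f' = 304 × 334/(334 + 6) = 304 × 334/340 ≈ 299 Hz.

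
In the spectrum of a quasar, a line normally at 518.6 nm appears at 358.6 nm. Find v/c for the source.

0.353

λ'/λ₀ = 0.6915 < 1 (blueshift), so the source is approaching.
λ'/λ₀ = √((1 − β)/(1 + β)) for an approaching source ⇒ β = (1 − r²)/(1 + r²) with r = λ'/λ₀.
β = (1 − 0.4781)/(1 + 0.4781) ≈ 0.353.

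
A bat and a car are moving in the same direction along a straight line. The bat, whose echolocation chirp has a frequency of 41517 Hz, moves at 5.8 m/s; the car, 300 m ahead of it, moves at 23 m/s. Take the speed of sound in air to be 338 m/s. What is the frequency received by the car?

The car is ahead, so the bat is moving toward it while the car is moving away from the bat.
Both move, so f' = f · (v − v_o)/(v − v_s).
f' = 41517 × (338 − 23)/(338 − 5.8) = 41517 × 315/332.2 ≈ 39367 Hz.

39367 Hz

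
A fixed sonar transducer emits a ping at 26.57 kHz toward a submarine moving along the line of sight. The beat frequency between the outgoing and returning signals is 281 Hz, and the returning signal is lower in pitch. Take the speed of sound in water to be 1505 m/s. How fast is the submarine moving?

8.0 m/s

Double Doppler shift off a moving reflector: f₂ = f₀ · (v + u)/(v − u) (u > 0 toward emitter).
Returning signal is lower, so f₂ = f₀ − Δf = 26570 − 281 = 26289 Hz.
Rearranging, u = v · (f₂ − f₀)/(f₂ + f₀) = 1505 × -281/52859 ≈ -8.0 m/s.
So the submarine is moving at 8.0 m/s away from the emitter.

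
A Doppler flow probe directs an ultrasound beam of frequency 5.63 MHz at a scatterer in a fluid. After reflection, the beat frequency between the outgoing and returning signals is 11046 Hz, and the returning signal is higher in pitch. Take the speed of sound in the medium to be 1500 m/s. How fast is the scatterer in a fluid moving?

Double Doppler shift off a moving reflector: f₂ = f₀ · (v + u)/(v − u) (u > 0 toward emitter).
Returning signal is higher, so f₂ = f₀ + Δf = 5630000 + 11046 = 5641046 Hz.
Rearranging, u = v · (f₂ − f₀)/(f₂ + f₀) = 1500 × 11046/11271046 ≈ 1.47 m/s.
So the scatterer in a fluid is moving at 1.47 m/s toward the emitter.

1.47 m/s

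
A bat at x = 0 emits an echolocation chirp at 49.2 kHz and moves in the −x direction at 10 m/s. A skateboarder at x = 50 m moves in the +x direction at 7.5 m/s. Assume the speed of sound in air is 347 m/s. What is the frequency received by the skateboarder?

The observer lies on the +x side, so the source is heading away from the observer and the observer is heading away from the source.
General Doppler shift: f' = f · (v − v_o)/(v + v_s).
f' = 49.2 × (347 − 7.5)/(347 + 10) = 49.2 × 339.5/357 ≈ 46.8 kHz.

46.8 kHz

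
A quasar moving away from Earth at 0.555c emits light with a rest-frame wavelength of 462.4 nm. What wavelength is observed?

Relativistic Doppler for wavelength: λ' = λ₀ · √((1 + β)/(1 − β)).
λ' = 462.4 × √(1.5550/0.4450) = 462.4 × 1.86933 ≈ 864.4 nm.

864.4 nm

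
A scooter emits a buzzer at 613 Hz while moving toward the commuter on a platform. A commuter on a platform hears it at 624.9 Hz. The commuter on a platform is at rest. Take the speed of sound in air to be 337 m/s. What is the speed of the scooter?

f' = f · v/(v − v_s) ⇒ v_s = v · |1 − f/f'|.
v_s = 337 × |1 − 613/624.9| = 337 × 0.01904 ≈ 6.4 m/s.

6.4 m/s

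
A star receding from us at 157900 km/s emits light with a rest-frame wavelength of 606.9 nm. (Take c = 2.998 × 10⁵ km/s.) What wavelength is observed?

1090.0 nm

β = v/c = 157900/299800 = 0.5267.
Relativistic Doppler for wavelength: λ' = λ₀ · √((1 + β)/(1 − β)).
λ' = 606.9 × √(1.5267/0.4733) = 606.9 × 1.79597 ≈ 1090.0 nm.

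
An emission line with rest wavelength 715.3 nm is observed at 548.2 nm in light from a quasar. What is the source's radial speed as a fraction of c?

λ'/λ₀ = 0.7664 < 1 (blueshift), so the source is approaching.
λ'/λ₀ = √((1 − β)/(1 + β)) for an approaching source ⇒ β = (1 − r²)/(1 + r²) with r = λ'/λ₀.
β = (1 − 0.5874)/(1 + 0.5874) ≈ 0.260.

0.260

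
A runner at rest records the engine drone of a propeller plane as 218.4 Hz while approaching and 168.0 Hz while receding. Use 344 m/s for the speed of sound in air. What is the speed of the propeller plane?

45 m/s

f₁/f₂ = (v + v_s)/(v − v_s), so v_s = v · (f₁ − f₂)/(f₁ + f₂).
v_s = 344 × (218.4 − 168.0)/(218.4 + 168.0) = 344 × 50.4/386.4 ≈ 45 m/s.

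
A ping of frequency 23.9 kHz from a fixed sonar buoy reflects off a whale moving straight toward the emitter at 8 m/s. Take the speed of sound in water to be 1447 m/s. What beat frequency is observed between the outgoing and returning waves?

266 Hz

At the whale (a moving observer), f₁ = f₀ · (v + u)/v = 23.9 × 1455/1447 ≈ 24.032 kHz.
On reflection it acts as a source moving toward the stationary detector: f₂ = f₁ · v/(v − u) = 24.032 × 1447/1439 ≈ 24.166 kHz.
Equivalently f₂ = f₀ · (v + u)/(v − u).
Beat frequency (with f₀ = 23900 Hz): |f₂ − f₀| = 2u·f₀/(v − u) = 2 × 8 × 23900/1439 ≈ 266 Hz.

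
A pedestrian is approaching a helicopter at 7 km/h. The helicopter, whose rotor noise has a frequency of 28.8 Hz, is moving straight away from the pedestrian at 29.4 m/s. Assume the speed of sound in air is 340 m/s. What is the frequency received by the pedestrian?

26.7 Hz

7 km/h = 1.944 m/s.
Both move, so f' = f · (v + v_o)/(v + v_s).
f' = 28.8 × (340 + 1.944)/(340 + 29.4) = 28.8 × 341.94/369.4 ≈ 26.7 Hz.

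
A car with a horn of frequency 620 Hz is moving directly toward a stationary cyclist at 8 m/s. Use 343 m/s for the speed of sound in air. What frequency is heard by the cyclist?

635 Hz

With the source moving toward a stationary observer, f' = f · v/(v − v_s).
f' = 620 × 343/(343 − 8) = 620 × 343/335 ≈ 635 Hz.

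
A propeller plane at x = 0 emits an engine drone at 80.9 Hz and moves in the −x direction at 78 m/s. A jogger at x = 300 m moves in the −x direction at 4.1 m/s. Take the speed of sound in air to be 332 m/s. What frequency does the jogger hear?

66 Hz

The observer lies on the +x side, so the source is heading away from the observer and the observer is heading toward the source.
With source receding and observer approaching, f' = f · (v + v_o)/(v + v_s).
f' = 80.9 × (332 + 4.1)/(332 + 78) = 80.9 × 336.1/410 ≈ 66 Hz.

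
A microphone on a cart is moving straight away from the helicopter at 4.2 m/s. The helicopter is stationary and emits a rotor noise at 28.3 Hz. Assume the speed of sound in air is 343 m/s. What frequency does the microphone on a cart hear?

28.0 Hz

Only the observer moves, away from the source, so f' = f · (v − v_o)/v.
f' = 28.3 × (343 − 4.2)/343 = 28.3 × 338.8/343 ≈ 28.0 Hz.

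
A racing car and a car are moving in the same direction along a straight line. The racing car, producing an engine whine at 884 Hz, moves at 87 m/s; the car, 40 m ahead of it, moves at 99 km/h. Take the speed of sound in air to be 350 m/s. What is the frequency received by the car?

99 km/h = 27.5 m/s.
The car is ahead, so the racing car is moving toward it while the car is moving away from the racing car.
General Doppler shift: f' = f · (v − v_o)/(v − v_s).
f' = 884 × (350 − 27.5)/(350 − 87) = 884 × 322.5/263 ≈ 1084 Hz.

1084 Hz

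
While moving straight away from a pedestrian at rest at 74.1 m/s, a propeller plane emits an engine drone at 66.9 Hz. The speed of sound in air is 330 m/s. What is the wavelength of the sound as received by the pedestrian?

Only the source moves, away from the listener, so f' = f · v/(v + v_s).
f' = 66.9 × 330/(330 + 74.1) ≈ 54.6 Hz.
λ' = v/f' = 330/54.6325 ≈ 6.04 m.

6.04 m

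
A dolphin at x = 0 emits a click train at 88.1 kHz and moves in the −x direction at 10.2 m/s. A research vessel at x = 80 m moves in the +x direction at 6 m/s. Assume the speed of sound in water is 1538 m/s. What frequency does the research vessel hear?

87.2 kHz

The observer lies on the +x side, so the source is heading away from the observer and the observer is heading away from the source.
General Doppler shift: f' = f · (v − v_o)/(v + v_s).
f' = 88.1 × (1538 − 6)/(1538 + 10.2) = 88.1 × 1532/1548.2 ≈ 87.2 kHz.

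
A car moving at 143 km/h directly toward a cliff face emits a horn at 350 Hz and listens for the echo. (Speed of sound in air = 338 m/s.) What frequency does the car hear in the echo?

143 km/h = 39.72 m/s.
The cliff face receives the sound from a moving source: f₁ = f₀ · v/(v − v_e) = 350 × 338/298.28 ≈ 397 Hz.
On the return leg the car is a moving observer: f₂ = f₁ · (v + v_e)/v = 397 × 377.72/338 ≈ 443 Hz.

443 Hz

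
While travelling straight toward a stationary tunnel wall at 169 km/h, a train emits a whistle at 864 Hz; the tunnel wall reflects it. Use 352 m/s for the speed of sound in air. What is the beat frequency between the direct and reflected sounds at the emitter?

169 km/h = 46.94 m/s.
The tunnel wall receives the sound from a moving source: f₁ = f₀ · v/(v − v_e) = 864 × 352/305.06 ≈ 997 Hz.
On the return leg the train is a moving observer: f₂ = f₁ · (v + v_e)/v = 997 × 398.94/352 ≈ 1130 Hz.
Beat against the emitted tone: |f₂ − f₀| = 2v_e·f₀/(v − v_e) = 2 × 46.94 × 864/305.06 ≈ 266 Hz.

266 Hz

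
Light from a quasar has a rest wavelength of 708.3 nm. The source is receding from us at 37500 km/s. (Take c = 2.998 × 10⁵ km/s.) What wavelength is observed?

803.2 nm

β = v/c = 37500/299800 = 0.1251.
Relativistic Doppler for wavelength: λ' = λ₀ · √((1 + β)/(1 − β)).
λ' = 708.3 × √(1.1251/0.8749) = 708.3 × 1.13399 ≈ 803.2 nm.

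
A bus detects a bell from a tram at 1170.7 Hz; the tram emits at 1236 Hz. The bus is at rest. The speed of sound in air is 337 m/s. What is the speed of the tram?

f' < f, so the tram is receding.
f' = f · v/(v + v_s) ⇒ v_s = v · |1 − f/f'|.
v_s = 337 × |1 − 1236/1170.7| = 337 × 0.05578 ≈ 18.8 m/s.

18.8 m/s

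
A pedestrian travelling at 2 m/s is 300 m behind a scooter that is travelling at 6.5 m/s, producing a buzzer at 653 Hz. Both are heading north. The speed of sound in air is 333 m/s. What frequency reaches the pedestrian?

The pedestrian is behind, so the scooter is moving away from it while the pedestrian is moving toward the scooter.
Both move, so f' = f · (v + v_o)/(v + v_s).
f' = 653 × (333 + 2)/(333 + 6.5) = 653 × 335/339.5 ≈ 644 Hz.

644 Hz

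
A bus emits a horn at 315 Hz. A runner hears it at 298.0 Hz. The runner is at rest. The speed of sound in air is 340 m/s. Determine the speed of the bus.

19.4 m/s

f' < f, so the bus is receding.
f' = f · v/(v + v_s) ⇒ v_s = v · |1 − f/f'|.
v_s = 340 × |1 − 315/298.0| = 340 × 0.05705 ≈ 19.4 m/s.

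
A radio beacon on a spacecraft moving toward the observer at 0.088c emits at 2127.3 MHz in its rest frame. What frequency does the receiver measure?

2323.5 MHz

Relativistic Doppler for frequency: f' = f₀ · √((1 + β)/(1 − β)).
f' = 2127.3 × √(1.0880/0.9120) = 2127.3 × 1.09224 ≈ 2323.5 MHz.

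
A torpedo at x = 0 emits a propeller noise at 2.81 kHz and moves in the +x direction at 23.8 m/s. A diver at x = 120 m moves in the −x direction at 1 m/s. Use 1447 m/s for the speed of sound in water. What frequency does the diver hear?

2.86 kHz

The observer lies on the +x side, so the source is heading toward the observer and the observer is heading toward the source.
With source approaching and observer approaching, f' = f · (v + v_o)/(v − v_s).
f' = 2.81 × (1447 + 1)/(1447 − 23.8) = 2.81 × 1448/1423.2 ≈ 2.86 kHz.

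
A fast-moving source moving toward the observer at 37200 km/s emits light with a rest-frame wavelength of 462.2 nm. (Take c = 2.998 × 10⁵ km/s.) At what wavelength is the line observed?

β = v/c = 37200/299800 = 0.1241.
Relativistic Doppler for wavelength: λ' = λ₀ · √((1 − β)/(1 + β)).
λ' = 462.2 × √(0.8759/1.1241) = 462.2 × 0.88274 ≈ 408.0 nm.

408.0 nm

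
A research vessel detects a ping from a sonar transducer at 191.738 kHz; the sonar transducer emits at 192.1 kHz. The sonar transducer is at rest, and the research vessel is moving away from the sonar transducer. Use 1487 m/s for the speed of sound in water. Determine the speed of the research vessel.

2.80 m/s

f' = f · (v − v_o)/v ⇒ v_o = v · |f'/f − 1|.
v_o = 1487 × |191.738/192.1 − 1| = 1487 × 0.001884 ≈ 2.80 m/s.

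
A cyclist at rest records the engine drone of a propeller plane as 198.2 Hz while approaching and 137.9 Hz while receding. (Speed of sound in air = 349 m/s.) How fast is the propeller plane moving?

63 m/s

f₁/f₂ = (v + v_s)/(v − v_s), so v_s = v · (f₁ − f₂)/(f₁ + f₂).
v_s = 349 × (198.2 − 137.9)/(198.2 + 137.9) = 349 × 60.3/336.1 ≈ 63 m/s.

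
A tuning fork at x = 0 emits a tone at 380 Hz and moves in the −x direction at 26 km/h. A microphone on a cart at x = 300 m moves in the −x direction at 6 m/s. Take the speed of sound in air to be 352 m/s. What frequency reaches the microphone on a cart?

379 Hz

26 km/h = 7.222 m/s.
The observer lies on the +x side, so the source is heading away from the observer and the observer is heading toward the source.
Both move, so f' = f · (v + v_o)/(v + v_s).
f' = 380 × (352 + 6)/(352 + 7.222) = 380 × 358/359.22 ≈ 379 Hz.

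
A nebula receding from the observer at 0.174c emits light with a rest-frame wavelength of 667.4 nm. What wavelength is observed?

Relativistic Doppler for wavelength: λ' = λ₀ · √((1 + β)/(1 − β)).
λ' = 667.4 × √(1.1740/0.8260) = 667.4 × 1.19219 ≈ 795.7 nm.

795.7 nm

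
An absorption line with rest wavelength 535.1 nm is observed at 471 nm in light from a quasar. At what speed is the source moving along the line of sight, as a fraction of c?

0.127

λ'/λ₀ = 0.8802 < 1 (blueshift), so the source is approaching.
λ'/λ₀ = √((1 − β)/(1 + β)) for an approaching source ⇒ β = (1 − r²)/(1 + r²) with r = λ'/λ₀.
β = (1 − 0.7748)/(1 + 0.7748) ≈ 0.127.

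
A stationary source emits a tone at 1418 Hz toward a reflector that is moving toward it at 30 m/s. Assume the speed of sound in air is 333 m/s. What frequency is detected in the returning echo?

At the reflector (a moving observer), f₁ = f₀ · (v + u)/v = 1418 × 363/333 ≈ 1546 Hz.
The reflection then acts as a moving source: f₂ = f₁ · v/(v − u) ≈ 1699 Hz.

1699 Hz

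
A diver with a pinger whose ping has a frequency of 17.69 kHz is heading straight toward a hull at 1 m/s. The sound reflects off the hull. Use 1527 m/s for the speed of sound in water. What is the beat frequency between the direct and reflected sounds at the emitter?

23.2 Hz

The hull receives the sound from a moving source: f₁ = f₀ · v/(v − v_e) = 17.69 × 1527/1526 ≈ 17.7016 kHz.
On the return leg the diver with a pinger is a moving observer: f₂ = f₁ · (v + v_e)/v = 17.7016 × 1528/1527 ≈ 17.7132 kHz.
Equivalently f₂ = f₀ · (v + v_e)/(v − v_e).
Beat against the emitted tone (with f₀ = 17690 Hz): |f₂ − f₀| = 2v_e·f₀/(v − v_e) = 2 × 1 × 17690/1526 ≈ 23.2 Hz.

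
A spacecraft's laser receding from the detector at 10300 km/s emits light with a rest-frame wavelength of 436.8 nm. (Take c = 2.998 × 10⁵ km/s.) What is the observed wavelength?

452.1 nm

β = v/c = 10300/299800 = 0.0344.
Relativistic Doppler for wavelength: λ' = λ₀ · √((1 + β)/(1 − β)).
λ' = 436.8 × √(1.0344/0.9656) = 436.8 × 1.03497 ≈ 452.1 nm.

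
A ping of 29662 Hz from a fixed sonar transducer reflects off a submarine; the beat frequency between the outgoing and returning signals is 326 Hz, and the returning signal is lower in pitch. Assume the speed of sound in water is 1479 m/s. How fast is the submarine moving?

Double Doppler shift off a moving reflector: f₂ = f₀ · (v + u)/(v − u) (u > 0 toward emitter).
Returning signal is lower, so f₂ = f₀ − Δf = 29662 − 326 = 29336 Hz.
Rearranging, u = v · (f₂ − f₀)/(f₂ + f₀) = 1479 × -326/58998 ≈ -8.2 m/s.
So the submarine is moving at 8.2 m/s away from the emitter.

8.2 m/s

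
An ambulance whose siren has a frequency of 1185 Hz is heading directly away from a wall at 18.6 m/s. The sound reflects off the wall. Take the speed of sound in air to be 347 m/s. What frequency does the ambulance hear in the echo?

1064 Hz

The wall receives the sound from a moving source: f₁ = f₀ · v/(v + v_e) = 1185 × 347/365.6 ≈ 1125 Hz.
On the return leg the ambulance is a moving observer: f₂ = f₁ · (v − v_e)/v = 1125 × 328.4/347 ≈ 1064 Hz.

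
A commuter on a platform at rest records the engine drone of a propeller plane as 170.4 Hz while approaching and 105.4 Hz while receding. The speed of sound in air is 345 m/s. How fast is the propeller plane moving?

f₁/f₂ = (v + v_s)/(v − v_s), so v_s = v · (f₁ − f₂)/(f₁ + f₂).
v_s = 345 × (170.4 − 105.4)/(170.4 + 105.4) = 345 × 65.0/275.8 ≈ 81 m/s.

81 m/s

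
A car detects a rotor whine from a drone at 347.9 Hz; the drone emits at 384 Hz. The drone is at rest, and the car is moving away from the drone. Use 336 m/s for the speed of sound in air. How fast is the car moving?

32 m/s

f' = f · (v − v_o)/v ⇒ v_o = v · |f'/f − 1|.
v_o = 336 × |347.9/384 − 1| = 336 × 0.09401 ≈ 32 m/s.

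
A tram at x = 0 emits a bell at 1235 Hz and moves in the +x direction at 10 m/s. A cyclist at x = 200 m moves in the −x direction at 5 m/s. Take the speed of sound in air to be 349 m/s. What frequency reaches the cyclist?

1290 Hz

The observer lies on the +x side, so the source is heading toward the observer and the observer is heading toward the source.
With source approaching and observer approaching, f' = f · (v + v_o)/(v − v_s).
f' = 1235 × (349 + 5)/(349 − 10) = 1235 × 354/339 ≈ 1290 Hz.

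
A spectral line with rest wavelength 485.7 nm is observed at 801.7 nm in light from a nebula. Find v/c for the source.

0.463

λ'/λ₀ = 1.6506 > 1 (redshift), so the source is receding.
λ'/λ₀ = √((1 + β)/(1 − β)) for a receding source ⇒ β = (r² − 1)/(r² + 1) with r = λ'/λ₀.
β = (2.7245 − 1)/(2.7245 + 1) ≈ 0.463.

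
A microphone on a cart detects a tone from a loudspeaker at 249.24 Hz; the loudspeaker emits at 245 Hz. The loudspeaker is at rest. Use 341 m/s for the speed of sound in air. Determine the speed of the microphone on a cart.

f' > f, so the microphone on a cart is approaching.
f' = f · (v + v_o)/v ⇒ v_o = v · |f'/f − 1|.
v_o = 341 × |249.24/245 − 1| = 341 × 0.01731 ≈ 5.9 m/s.

5.9 m/s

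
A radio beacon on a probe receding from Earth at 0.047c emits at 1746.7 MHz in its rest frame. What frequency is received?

1666.4 MHz

Relativistic Doppler for frequency: f' = f₀ · √((1 − β)/(1 + β)).
f' = 1746.7 × √(0.9530/1.0470) = 1746.7 × 0.95405 ≈ 1666.4 MHz.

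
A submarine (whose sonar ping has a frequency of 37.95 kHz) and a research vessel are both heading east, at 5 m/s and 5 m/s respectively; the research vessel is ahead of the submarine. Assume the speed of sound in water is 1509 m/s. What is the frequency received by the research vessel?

The research vessel is ahead, so the submarine is moving toward it while the research vessel is moving away from the submarine.
General Doppler shift: f' = f · (v − v_o)/(v − v_s).
f' = 37.95 × (1509 − 5)/(1509 − 5) = 37.95 × 1504/1504 ≈ 38.0 kHz.

38.0 kHz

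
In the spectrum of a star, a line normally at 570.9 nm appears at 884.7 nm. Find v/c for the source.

0.412

λ'/λ₀ = 1.5497 > 1 (redshift), so the source is receding.
λ'/λ₀ = √((1 + β)/(1 − β)) for a receding source ⇒ β = (r² − 1)/(r² + 1) with r = λ'/λ₀.
β = (2.4014 − 1)/(2.4014 + 1) ≈ 0.412.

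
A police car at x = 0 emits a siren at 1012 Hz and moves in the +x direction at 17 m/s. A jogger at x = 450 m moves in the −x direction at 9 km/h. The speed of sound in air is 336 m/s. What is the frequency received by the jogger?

1074 Hz

9 km/h = 2.5 m/s.
The observer lies on the +x side, so the source is heading toward the observer and the observer is heading toward the source.
General Doppler shift: f' = f · (v + v_o)/(v − v_s).
f' = 1012 × (336 + 2.5)/(336 − 17) = 1012 × 338.5/319 ≈ 1074 Hz.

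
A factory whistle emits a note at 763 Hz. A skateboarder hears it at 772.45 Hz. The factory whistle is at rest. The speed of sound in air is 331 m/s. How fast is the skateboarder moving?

4.1 m/s

f' > f, so the skateboarder is approaching.
f' = f · (v + v_o)/v ⇒ v_o = v · |f'/f − 1|.
v_o = 331 × |772.45/763 − 1| = 331 × 0.01239 ≈ 4.1 m/s.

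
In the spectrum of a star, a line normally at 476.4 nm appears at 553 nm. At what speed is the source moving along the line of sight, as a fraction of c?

λ'/λ₀ = 1.1608 > 1 (redshift), so the source is receding.
λ'/λ₀ = √((1 + β)/(1 − β)) for a receding source ⇒ β = (r² − 1)/(r² + 1) with r = λ'/λ₀.
β = (1.3474 − 1)/(1.3474 + 1) ≈ 0.148.

0.148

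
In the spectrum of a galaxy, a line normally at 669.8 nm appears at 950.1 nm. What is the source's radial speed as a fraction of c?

0.336

λ'/λ₀ = 1.4185 > 1 (redshift), so the source is receding.
λ'/λ₀ = √((1 + β)/(1 − β)) for a receding source ⇒ β = (r² − 1)/(r² + 1) with r = λ'/λ₀.
β = (2.0121 − 1)/(2.0121 + 1) ≈ 0.336.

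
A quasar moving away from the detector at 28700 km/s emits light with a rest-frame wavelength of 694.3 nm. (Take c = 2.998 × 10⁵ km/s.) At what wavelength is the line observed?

β = v/c = 28700/299800 = 0.0957.
Relativistic Doppler for wavelength: λ' = λ₀ · √((1 + β)/(1 − β)).
λ' = 694.3 × √(1.0957/0.9043) = 694.3 × 1.10079 ≈ 764.3 nm.

764.3 nm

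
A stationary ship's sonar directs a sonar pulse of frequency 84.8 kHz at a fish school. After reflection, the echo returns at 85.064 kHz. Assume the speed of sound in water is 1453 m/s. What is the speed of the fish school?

2.26 m/s

Double Doppler shift off a moving reflector: f₂ = f₀ · (v + u)/(v − u) (u > 0 toward emitter).
Rearranging, u = v · (f₂ − f₀)/(f₂ + f₀) = 1453 × 0.264/169.864 ≈ 2.26 m/s.
So the fish school is moving at 2.26 m/s toward the emitter.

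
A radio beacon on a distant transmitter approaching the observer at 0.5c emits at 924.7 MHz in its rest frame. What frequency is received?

Relativistic Doppler for frequency: f' = f₀ · √((1 + β)/(1 − β)).
f' = 924.7 × √(1.5000/0.5000) = 924.7 × 1.73205 ≈ 1601.6 MHz.

1601.6 MHz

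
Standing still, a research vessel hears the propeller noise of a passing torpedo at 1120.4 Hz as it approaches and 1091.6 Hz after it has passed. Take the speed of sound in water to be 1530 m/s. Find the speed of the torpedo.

19.9 m/s

f₁/f₂ = (v + v_s)/(v − v_s), so v_s = v · (f₁ − f₂)/(f₁ + f₂).
v_s = 1530 × (1120.4 − 1091.6)/(1120.4 + 1091.6) = 1530 × 28.8/2212.0 ≈ 19.9 m/s.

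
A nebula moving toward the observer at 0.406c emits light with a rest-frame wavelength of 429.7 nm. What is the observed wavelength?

279.3 nm

Relativistic Doppler for wavelength: λ' = λ₀ · √((1 − β)/(1 + β)).
λ' = 429.7 × √(0.5940/1.4060) = 429.7 × 0.64998 ≈ 279.3 nm.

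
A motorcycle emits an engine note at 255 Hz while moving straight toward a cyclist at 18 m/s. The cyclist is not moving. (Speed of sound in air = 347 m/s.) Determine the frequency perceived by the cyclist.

269 Hz

With the source moving toward a stationary observer, f' = f · v/(v − v_s).
f' = 255 × 347/(347 − 18) = 255 × 347/329 ≈ 269 Hz.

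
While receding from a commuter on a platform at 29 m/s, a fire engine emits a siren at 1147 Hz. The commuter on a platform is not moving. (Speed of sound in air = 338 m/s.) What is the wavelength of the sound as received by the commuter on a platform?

32.0 cm

Only the source moves, away from the listener, so f' = f · v/(v + v_s).
f' = 1147 × 338/(338 + 29) ≈ 1056 Hz.
λ' = v/f' = 338/1056.37 ≈ 32.0 cm.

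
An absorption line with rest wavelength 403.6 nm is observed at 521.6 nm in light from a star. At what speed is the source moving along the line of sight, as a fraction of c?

λ'/λ₀ = 1.2924 > 1 (redshift), so the source is receding.
λ'/λ₀ = √((1 + β)/(1 − β)) for a receding source ⇒ β = (r² − 1)/(r² + 1) with r = λ'/λ₀.
β = (1.6702 − 1)/(1.6702 + 1) ≈ 0.251.

0.251c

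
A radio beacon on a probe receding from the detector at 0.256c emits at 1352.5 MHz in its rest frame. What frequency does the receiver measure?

1040.9 MHz

Relativistic Doppler for frequency: f' = f₀ · √((1 − β)/(1 + β)).
f' = 1352.5 × √(0.7440/1.2560) = 1352.5 × 0.76965 ≈ 1040.9 MHz.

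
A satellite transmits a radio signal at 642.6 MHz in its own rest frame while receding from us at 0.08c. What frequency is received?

593.1 MHz

Relativistic Doppler for frequency: f' = f₀ · √((1 − β)/(1 + β)).
f' = 642.6 × √(0.9200/1.0800) = 642.6 × 0.92296 ≈ 593.1 MHz.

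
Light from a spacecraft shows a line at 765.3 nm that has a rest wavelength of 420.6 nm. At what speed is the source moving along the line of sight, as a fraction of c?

0.536c

λ'/λ₀ = 1.8195 > 1 (redshift), so the source is receding.
λ'/λ₀ = √((1 + β)/(1 − β)) for a receding source ⇒ β = (r² − 1)/(r² + 1) with r = λ'/λ₀.
β = (3.3107 − 1)/(3.3107 + 1) ≈ 0.536.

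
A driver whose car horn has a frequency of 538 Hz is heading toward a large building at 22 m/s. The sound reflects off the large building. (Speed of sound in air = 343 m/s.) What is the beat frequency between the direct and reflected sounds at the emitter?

The large building receives the sound from a moving source: f₁ = f₀ · v/(v − v_e) = 538 × 343/321 ≈ 574.9 Hz.
On the return leg the driver is a moving observer: f₂ = f₁ · (v + v_e)/v = 574.9 × 365/343 ≈ 611.7 Hz.
Beat against the emitted tone: |f₂ − f₀| = 2v_e·f₀/(v − v_e) = 2 × 22 × 538/321 ≈ 74 Hz.

74 Hz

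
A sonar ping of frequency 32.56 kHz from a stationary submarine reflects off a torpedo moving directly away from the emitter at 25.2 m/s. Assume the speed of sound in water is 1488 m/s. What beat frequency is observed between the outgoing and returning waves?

The torpedo first receives the wave as a moving observer: f₁ = f₀ · (v − u)/v = 32.56 × (1488 − 25.2)/1488 ≈ 32.009 kHz.
On reflection it acts as a source moving away from the stationary detector: f₂ = f₁ · v/(v + u) = 32.009 × 1488/1513.2 ≈ 31.476 kHz.
Beat frequency (with f₀ = 32560 Hz): |f₂ − f₀| = 2u·f₀/(v + u) = 2 × 25.2 × 32560/1513.2 ≈ 1084 Hz.

1084 Hz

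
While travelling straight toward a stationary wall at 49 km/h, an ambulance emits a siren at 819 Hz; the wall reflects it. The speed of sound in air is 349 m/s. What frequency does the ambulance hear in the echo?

49 km/h = 13.61 m/s.
The wall receives the sound from a moving source: f₁ = f₀ · v/(v − v_e) = 819 × 349/335.39 ≈ 852 Hz.
On the return leg the ambulance is a moving observer: f₂ = f₁ · (v + v_e)/v = 852 × 362.61/349 ≈ 885 Hz.
Equivalently f₂ = f₀ · (v + v_e)/(v − v_e).

885 Hz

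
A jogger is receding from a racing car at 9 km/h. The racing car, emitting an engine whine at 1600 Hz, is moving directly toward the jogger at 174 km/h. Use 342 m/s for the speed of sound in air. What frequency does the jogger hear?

174 km/h = 48.33 m/s; 9 km/h = 2.5 m/s.
Both move, so f' = f · (v − v_o)/(v − v_s).
f' = 1600 × (342 − 2.5)/(342 − 48.33) = 1600 × 339.5/293.67 ≈ 1850 Hz.

1850 Hz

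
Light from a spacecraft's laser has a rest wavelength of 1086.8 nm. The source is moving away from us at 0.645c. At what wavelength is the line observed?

2339.5 nm

Relativistic Doppler for wavelength: λ' = λ₀ · √((1 + β)/(1 − β)).
λ' = 1086.8 × √(1.6450/0.3550) = 1086.8 × 2.15263 ≈ 2339.5 nm.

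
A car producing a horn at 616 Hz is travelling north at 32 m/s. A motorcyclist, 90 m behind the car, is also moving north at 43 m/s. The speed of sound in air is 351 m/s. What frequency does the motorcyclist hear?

634 Hz

The motorcyclist is behind, so the car is moving away from it while the motorcyclist is moving toward the car.
Both move, so f' = f · (v + v_o)/(v + v_s).
f' = 616 × (351 + 43)/(351 + 32) = 616 × 394/383 ≈ 634 Hz.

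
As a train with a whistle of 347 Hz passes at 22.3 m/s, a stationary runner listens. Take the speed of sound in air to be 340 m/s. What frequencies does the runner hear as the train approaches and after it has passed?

371 Hz approaching; 326 Hz receding

Approaching: f₁ = f · v/(v − v_s) = 347 × 340/317.7 ≈ 371 Hz.
Receding: f₂ = f · v/(v + v_s) = 347 × 340/362.3 ≈ 326 Hz.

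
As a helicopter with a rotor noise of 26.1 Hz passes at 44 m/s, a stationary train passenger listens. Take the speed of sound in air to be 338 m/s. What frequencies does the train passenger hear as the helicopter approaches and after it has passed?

30.0 Hz approaching; 23.1 Hz receding

Approaching: f₁ = f · v/(v − v_s) = 26.1 × 338/294 ≈ 30.0 Hz.
Receding: f₂ = f · v/(v + v_s) = 26.1 × 338/382 ≈ 23.1 Hz.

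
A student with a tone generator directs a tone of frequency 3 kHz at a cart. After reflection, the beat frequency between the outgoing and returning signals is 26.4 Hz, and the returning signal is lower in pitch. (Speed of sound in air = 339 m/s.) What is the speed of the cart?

1.50 m/s

Double Doppler shift off a moving reflector: f₂ = f₀ · (v + u)/(v − u) (u > 0 toward emitter).
Returning signal is lower, so f₂ = f₀ − Δf = 3000 − 26.4 = 2973.6 Hz.
Rearranging, u = v · (f₂ − f₀)/(f₂ + f₀) = 339 × -26.4/5973.6 ≈ -1.50 m/s.
So the cart is moving at 1.50 m/s away from the emitter.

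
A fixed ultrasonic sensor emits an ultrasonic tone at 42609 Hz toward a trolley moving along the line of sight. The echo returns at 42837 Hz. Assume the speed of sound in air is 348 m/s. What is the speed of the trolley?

Double Doppler shift off a moving reflector: f₂ = f₀ · (v + u)/(v − u) (u > 0 toward emitter).
Rearranging, u = v · (f₂ − f₀)/(f₂ + f₀) = 348 × 228/85446 ≈ 0.93 m/s.
So the trolley is moving at 0.93 m/s toward the emitter.

0.93 m/s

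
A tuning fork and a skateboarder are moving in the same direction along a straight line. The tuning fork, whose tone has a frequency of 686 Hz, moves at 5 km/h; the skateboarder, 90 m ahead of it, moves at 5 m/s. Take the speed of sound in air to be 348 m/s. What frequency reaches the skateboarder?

5 km/h = 1.389 m/s.
The skateboarder is ahead, so the tuning fork is moving toward it while the skateboarder is moving away from the tuning fork.
Both move, so f' = f · (v − v_o)/(v − v_s).
f' = 686 × (348 − 5)/(348 − 1.389) = 686 × 343/346.61 ≈ 679 Hz.

679 Hz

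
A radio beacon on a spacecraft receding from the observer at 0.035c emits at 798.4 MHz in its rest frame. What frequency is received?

770.9 MHz

Relativistic Doppler for frequency: f' = f₀ · √((1 − β)/(1 + β)).
f' = 798.4 × √(0.9650/1.0350) = 798.4 × 0.96559 ≈ 770.9 MHz.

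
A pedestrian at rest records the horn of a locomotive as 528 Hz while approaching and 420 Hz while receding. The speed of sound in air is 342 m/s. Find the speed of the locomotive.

39 m/s

f₁/f₂ = (v + v_s)/(v − v_s), so v_s = v · (f₁ − f₂)/(f₁ + f₂).
v_s = 342 × (528 − 420)/(528 + 420) = 342 × 108/948 ≈ 39 m/s.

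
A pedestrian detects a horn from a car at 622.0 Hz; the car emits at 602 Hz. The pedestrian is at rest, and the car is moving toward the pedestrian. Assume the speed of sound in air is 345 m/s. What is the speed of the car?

11.1 m/s

f' = f · v/(v − v_s) ⇒ v_s = v · |1 − f/f'|.
v_s = 345 × |1 − 602/622.0| = 345 × 0.03215 ≈ 11.1 m/s.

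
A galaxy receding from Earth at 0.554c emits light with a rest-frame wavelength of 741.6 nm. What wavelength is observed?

Relativistic Doppler for wavelength: λ' = λ₀ · √((1 + β)/(1 − β)).
λ' = 741.6 × √(1.5540/0.4460) = 741.6 × 1.86663 ≈ 1384.3 nm.

1384.3 nm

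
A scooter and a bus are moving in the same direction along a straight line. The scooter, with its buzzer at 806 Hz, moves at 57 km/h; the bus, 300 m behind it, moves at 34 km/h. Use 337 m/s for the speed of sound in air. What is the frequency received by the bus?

57 km/h = 15.83 m/s; 34 km/h = 9.444 m/s.
The bus is behind, so the scooter is moving away from it while the bus is moving toward the scooter.
With source receding and observer approaching, f' = f · (v + v_o)/(v + v_s).
f' = 806 × (337 + 9.444)/(337 + 15.83) = 806 × 346.44/352.83 ≈ 791 Hz.

791 Hz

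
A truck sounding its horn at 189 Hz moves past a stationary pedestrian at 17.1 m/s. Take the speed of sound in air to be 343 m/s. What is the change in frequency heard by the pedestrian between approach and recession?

Approaching: f₁ = f · v/(v − v_s) = 189 × 343/325.9 ≈ 198.9 Hz.
Receding: f₂ = f · v/(v + v_s) = 189 × 343/360.1 ≈ 180.0 Hz.
Drop: f₁ − f₂ = 2f·v·v_s/(v² − v_s²) = 2 × 189 × 343 × 17.1/(343² − 17.1²) ≈ 18.9 Hz.

18.9 Hz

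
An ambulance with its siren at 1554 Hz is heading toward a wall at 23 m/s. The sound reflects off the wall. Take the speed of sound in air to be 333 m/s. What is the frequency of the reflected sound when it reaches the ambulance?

1785 Hz

The wall receives the sound from a moving source: f₁ = f₀ · v/(v − v_e) = 1554 × 333/310 ≈ 1669 Hz.
On the return leg the ambulance is a moving observer: f₂ = f₁ · (v + v_e)/v = 1669 × 356/333 ≈ 1785 Hz.
Equivalently f₂ = f₀ · (v + v_e)/(v − v_e).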